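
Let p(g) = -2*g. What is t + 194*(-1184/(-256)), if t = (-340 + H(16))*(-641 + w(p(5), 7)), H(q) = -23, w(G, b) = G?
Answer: 948841/4 ≈ 2.3721e+5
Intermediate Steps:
t = 236313 (t = (-340 - 23)*(-641 - 2*5) = -363*(-641 - 10) = -363*(-651) = 236313)
t + 194*(-1184/(-256)) = 236313 + 194*(-1184/(-256)) = 236313 + 194*(-1184*(-1/256)) = 236313 + 194*(37/8) = 236313 + 3589/4 = 948841/4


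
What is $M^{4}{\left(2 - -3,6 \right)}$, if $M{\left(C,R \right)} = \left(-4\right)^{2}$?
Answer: $65536$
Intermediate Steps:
$M{\left(C,R \right)} = 16$
$M^{4}{\left(2 - -3,6 \right)} = 16^{4} = 65536$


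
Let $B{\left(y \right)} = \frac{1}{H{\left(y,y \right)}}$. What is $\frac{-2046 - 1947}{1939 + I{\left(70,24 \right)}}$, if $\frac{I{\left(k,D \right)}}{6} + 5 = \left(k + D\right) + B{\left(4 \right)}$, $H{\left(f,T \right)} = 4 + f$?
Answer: $- \frac{15972}{9895} \approx -1.6141$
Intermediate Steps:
$B{\left(y \right)} = \frac{1}{4 + y}$
$I{\left(k,D \right)} = - \frac{117}{4} + 6 D + 6 k$ ($I{\left(k,D \right)} = -30 + 6 \left(\left(k + D\right) + \frac{1}{4 + 4}\right) = -30 + 6 \left(\left(D + k\right) + \frac{1}{8}\right) = -30 + 6 \left(\frac{1}{8} + D + k\right) = -30 + \left(\frac{3}{4} + 6 D + 6 k\right) = - \frac{117}{4} + 6 D + 6 k$)
$\frac{-2046 - 1947}{1939 + I{\left(70,24 \right)}} = \frac{-2046 - 1947}{1939 + \left(- \frac{117}{4} + 6 \cdot 24 + 6 \cdot 70\right)} = - \frac{3993}{1939 + \left(- \frac{117}{4} + 144 + 420\right)} = - \frac{3993}{1939 + \frac{2139}{4}} = - \frac{3993}{\frac{9895}{4}} = \left(-3993\right) \frac{4}{9895} = - \frac{15972}{9895}$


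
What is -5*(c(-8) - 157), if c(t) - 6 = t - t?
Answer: 755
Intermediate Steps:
c(t) = 6 (c(t) = 6 + (t - t) = 6 + 0 = 6)
-5*(c(-8) - 157) = -5*(6 - 157) = -5*(-151) = 755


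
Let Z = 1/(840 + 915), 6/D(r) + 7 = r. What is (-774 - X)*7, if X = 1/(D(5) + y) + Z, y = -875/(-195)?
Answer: -551977741/101790 ≈ -5422.7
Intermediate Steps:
D(r) = 6/(-7 + r)
y = 175/39 (y = -875*(-1/195) = 175/39 ≈ 4.4872)
Z = 1/1755 ≈ 0.00056980
X = 68503/101790 (X = 1/(6/(-7 + 5) + 175/39) + 1/1755 = 1/(6/(-2) + 175/39) + 1/1755 = 1/(6*(-1/2) + 175/39) + 1/1755 = 1/(-3 + 175/39) + 1/1755 = 1/(58/39) + 1/1755 = 39/58 + 1/1755 = 68503/101790 ≈ 0.67298)
(-774 - X)*7 = (-774 - 1*68503/101790)*7 = (-774 - 68503/101790)*7 = -78853963/101790*7 = -551977741/101790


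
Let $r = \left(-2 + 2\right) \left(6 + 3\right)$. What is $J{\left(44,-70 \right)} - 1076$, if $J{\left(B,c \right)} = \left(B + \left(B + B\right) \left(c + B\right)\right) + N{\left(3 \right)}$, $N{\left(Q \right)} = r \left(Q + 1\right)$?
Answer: $-3320$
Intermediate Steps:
$r = 0$ ($r = 0 \cdot 9 = 0$)
$N{\left(Q \right)} = 0$ ($N{\left(Q \right)} = 0 \left(Q + 1\right) = 0 \left(1 + Q\right) = 0$)
$J{\left(B,c \right)} = B + 2 B \left(B + c\right)$ ($J{\left(B,c \right)} = \left(B + \left(B + B\right) \left(c + B\right)\right) + 0 = \left(B + 2 B \left(B + c\right)\right) + 0 = B + 2 B \left(B + c\right)$)
$J{\left(44,-70 \right)} - 1076 = 44 \left(1 + 2 \cdot 44 + 2 \left(-70\right)\right) - 1076 = 44 \left(1 + 88 - 140\right) - 1076 = 44 \left(-51\right) - 1076 = -2244 - 1076 = -3320$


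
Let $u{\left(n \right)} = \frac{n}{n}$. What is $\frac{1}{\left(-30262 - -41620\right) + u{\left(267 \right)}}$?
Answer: $\frac{1}{11359} \approx 8.8036 \cdot 10^{-5}$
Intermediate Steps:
$u{\left(n \right)} = 1$
$\frac{1}{\left(-30262 - -41620\right) + u{\left(267 \right)}} = \frac{1}{\left(-30262 - -41620\right) + 1} = \frac{1}{\left(-30262 + 41620\right) + 1} = \frac{1}{11358 + 1} = \frac{1}{11359}$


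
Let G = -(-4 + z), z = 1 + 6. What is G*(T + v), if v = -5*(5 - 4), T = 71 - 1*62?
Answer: -12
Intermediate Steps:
T = 9 (T = 71 - 62 = 9)
z = 7
G = -3 (G = -(-4 + 7) = -1*3 = -3)
v = -5 (v = -5*1 = -5)
G*(T + v) = -3*(9 - 5) = -3*4 = -12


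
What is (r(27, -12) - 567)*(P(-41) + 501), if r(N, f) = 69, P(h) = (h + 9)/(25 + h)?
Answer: -250494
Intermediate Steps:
P(h) = (9 + h)/(25 + h)
(r(27, -12) - 567)*(P(-41) + 501) = (69 - 567)*((9 - 41)/(25 - 41) + 501) = -498*(-32/(-16) + 501) = -498*(-1/16*(-32) + 501) = -498*(2 + 501) = -498*503 = -250494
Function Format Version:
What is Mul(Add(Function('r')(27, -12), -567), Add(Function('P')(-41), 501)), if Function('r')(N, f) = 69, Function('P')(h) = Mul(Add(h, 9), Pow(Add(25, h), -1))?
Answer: -250494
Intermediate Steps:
Function('P')(h) = Mul(Pow(Add(25, h), -1), Add(9, h)) (Function('P')(h) = Mul(Add(9, h), Pow(Add(25, h), -1)) = Mul(Pow(Add(25, h), -1), Add(9, h)))
Mul(Add(Function('r')(27, -12), -567), Add(Function('P')(-41), 501)) = Mul(Add(69, -567), Add(Mul(Pow(Add(25, -41), -1), Add(9, -41)), 501)) = Mul(-498, Add(Mul(Pow(-16, -1), -32), 501)) = Mul(-498, Add(Mul(Rational(-1, 16), -32), 501)) = Mul(-498, Add(2, 501)) = Mul(-498, 503) = -250494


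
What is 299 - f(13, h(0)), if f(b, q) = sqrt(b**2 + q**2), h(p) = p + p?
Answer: 286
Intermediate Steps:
h(p) = 2*p
299 - f(13, h(0)) = 299 - sqrt(13**2 + (2*0)**2) = 299 - sqrt(169 + 0**2) = 299 - sqrt(169 + 0) = 299 - sqrt(169) = 299 - 1*13 = 299 - 13 = 286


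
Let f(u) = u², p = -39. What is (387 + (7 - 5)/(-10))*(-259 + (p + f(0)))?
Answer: -576332/5 ≈ -1.1527e+5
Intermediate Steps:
(387 + (7 - 5)/(-10))*(-259 + (p + f(0))) = (387 + (7 - 5)/(-10))*(-259 + (-39 + 0²)) = (387 + 2*(-⅒))*(-259 + (-39 + 0)) = (387 - ⅕)*(-259 - 39) = (1934/5)*(-298) = -576332/5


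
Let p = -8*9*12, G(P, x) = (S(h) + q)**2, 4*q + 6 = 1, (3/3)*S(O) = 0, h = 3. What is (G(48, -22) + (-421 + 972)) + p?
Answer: -4983/16 ≈ -311.44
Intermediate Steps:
S(O) = 0
q = -5/4 (q = -3/2 + (1/4)*1 = -3/2 + 1/4 = -5/4 ≈ -1.2500)
G(P, x) = 25/16 (G(P, x) = (0 - 5/4)**2 = (-5/4)**2 = 25/16)
p = -864 (p = -72*12 = -864)
(G(48, -22) + (-421 + 972)) + p = (25/16 + (-421 + 972)) - 864 = (25/16 + 551) - 864 = 8841/16 - 864 = -4983/16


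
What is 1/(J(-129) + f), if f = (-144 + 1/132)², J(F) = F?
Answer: 17424/359018353 ≈ 4.8532e-5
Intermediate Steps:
f = 361266049/17424 (f = (-144 + 1/132)² = (-19007/132)² = 361266049/17424 ≈ 20734.)
1/(J(-129) + f) = 1/(-129 + 361266049/17424) = 1/(359018353/17424) = 17424/359018353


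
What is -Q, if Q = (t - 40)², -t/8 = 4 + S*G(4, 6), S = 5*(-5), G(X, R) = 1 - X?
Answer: -451584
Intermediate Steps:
S = -25
t = -632 (t = -8*(4 - 25*(1 - 1*4)) = -8*(4 - 25*(1 - 4)) = -8*(4 - 25*(-3)) = -8*(4 + 75) = -8*79 = -632)
Q = 451584 (Q = (-632 - 40)² = (-672)² = 451584)
-Q = -1*451584 = -451584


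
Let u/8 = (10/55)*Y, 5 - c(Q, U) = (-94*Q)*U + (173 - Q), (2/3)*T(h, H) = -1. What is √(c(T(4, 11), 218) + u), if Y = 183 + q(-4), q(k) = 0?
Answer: 3*I*√1647822/22 ≈ 175.05*I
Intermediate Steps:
T(h, H) = -3/2 (T(h, H) = (3/2)*(-1) = -3/2)
Y = 183 (Y = 183 + 0 = 183)
c(Q, U) = -168 + Q + 94*Q*U (c(Q, U) = 5 - ((-94*Q)*U + (173 - Q)) = 5 - (-94*Q*U + (173 - Q)) = 5 - (173 - Q - 94*Q*U) = 5 + (-173 + Q + 94*Q*U) = -168 + Q + 94*Q*U)
u = 2928/11 (u = 8*((10/55)*183) = 8*((10*(1/55))*183) = 8*((2/11)*183) = 8*(366/11) = 2928/11 ≈ 266.18)
√(c(T(4, 11), 218) + u) = √((-168 - 3/2 + 94*(-3/2)*218) + 2928/11) = √((-168 - 3/2 - 30738) + 2928/11) = √(-61815/2 + 2928/11) = √(-674109/22) = 3*I*√1647822/22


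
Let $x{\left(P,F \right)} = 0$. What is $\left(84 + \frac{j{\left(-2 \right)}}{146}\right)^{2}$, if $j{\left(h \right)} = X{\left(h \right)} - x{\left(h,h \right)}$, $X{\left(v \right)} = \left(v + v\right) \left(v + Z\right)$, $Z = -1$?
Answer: $\frac{37675044}{5329} \approx 7069.8$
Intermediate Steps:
$X{\left(v \right)} = 2 v \left(-1 + v\right)$ ($X{\left(v \right)} = \left(v + v\right) \left(v - 1\right) = 2 v \left(-1 + v\right)$)
$j{\left(h \right)} = 2 h \left(-1 + h\right)$ ($j{\left(h \right)} = 2 h \left(-1 + h\right) - 0 = 2 h \left(-1 + h\right) + 0 = 2 h \left(-1 + h\right)$)
$\left(84 + \frac{j{\left(-2 \right)}}{146}\right)^{2} = \left(84 + \frac{2 \left(-2\right) \left(-1 - 2\right)}{146}\right)^{2} = \left(84 + 2 \left(-2\right) \left(-3\right) \frac{1}{146}\right)^{2} = \left(84 + 12 \cdot \frac{1}{146}\right)^{2} = \left(84 + \frac{6}{73}\right)^{2} = \left(\frac{6138}{73}\right)^{2} = \frac{37675044}{5329}$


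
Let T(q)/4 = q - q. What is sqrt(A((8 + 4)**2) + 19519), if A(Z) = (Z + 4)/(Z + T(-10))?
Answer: sqrt(702721)/6 ≈ 139.71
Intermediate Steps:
T(q) = 0 (T(q) = 4*(q - q) = 4*0 = 0)
A(Z) = (4 + Z)/Z (A(Z) = (Z + 4)/(Z + 0) = (4 + Z)/Z)
sqrt(A((8 + 4)**2) + 19519) = sqrt((4 + (8 + 4)**2)/((8 + 4)**2) + 19519) = sqrt((4 + 12**2)/(12**2) + 19519) = sqrt((4 + 144)/144 + 19519) = sqrt((1/144)*148 + 19519) = sqrt(37/36 + 19519) = sqrt(702721/36) = sqrt(702721)/6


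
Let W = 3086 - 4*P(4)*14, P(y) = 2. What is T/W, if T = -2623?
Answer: -2623/2974 ≈ -0.88198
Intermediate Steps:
W = 2974 (W = 3086 - 4*2*14 = 3086 - 8*14 = 3086 - 112 = 2974)
T/W = -2623/2974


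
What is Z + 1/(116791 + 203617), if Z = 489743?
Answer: 156917575145/320408 ≈ 4.8974e+5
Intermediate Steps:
Z + 1/(116791 + 203617) = 489743 + 1/(116791 + 203617) = 489743 + 1/320408 = 156917575145/320408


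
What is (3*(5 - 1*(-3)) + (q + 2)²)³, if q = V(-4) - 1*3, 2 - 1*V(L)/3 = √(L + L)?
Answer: 484633 + 336780*I*√2 ≈ 4.8463e+5 + 4.7628e+5*I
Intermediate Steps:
V(L) = 6 - 3*√2*√L (V(L) = 6 - 3*√(L + L) = 6 - 3*√2*√L)
q = 3 - 6*I*√2 (q = (6 - 3*√2*√(-4)) - 1*3 = (6 - 3*√2*2*I) - 3 = (6 - 6*I*√2) - 3 = 3 - 6*I*√2 ≈ 3.0 - 8.4853*I)
(3*(5 - 1*(-3)) + (q + 2)²)³ = (3*(5 - 1*(-3)) + ((3 - 6*I*√2) + 2)²)³ = (3*(5 + 3) + (5 - 6*I*√2)²)³ = (3*8 + (5 - 6*I*√2)²)³ = (24 + (5 - 6*I*√2)²)³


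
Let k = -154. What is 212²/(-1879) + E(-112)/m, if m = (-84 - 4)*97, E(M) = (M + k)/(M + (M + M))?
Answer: -9207443317/384939456 ≈ -23.919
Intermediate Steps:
E(M) = (-154 + M)/(3*M) (E(M) = (M - 154)/(M + (M + M)) = (-154 + M)/(M + 2*M) = (-154 + M)/((3*M)) = (-154 + M)*(1/(3*M)) = (-154 + M)/(3*M))
m = -8536 (m = -88*97 = -8536)
212²/(-1879) + E(-112)/m = 212²/(-1879) + ((⅓)*(-154 - 112)/(-112))/(-8536) = 44944*(-1/1879) + ((⅓)*(-1/112)*(-266))*(-1/8536) = -44944/1879 + (19/24)*(-1/8536) = -44944/1879 - 19/204864 = -9207443317/384939456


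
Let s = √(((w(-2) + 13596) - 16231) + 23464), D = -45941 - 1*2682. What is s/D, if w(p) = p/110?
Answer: -√63007670/2674265 ≈ -0.0029682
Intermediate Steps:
D = -48623 (D = -45941 - 2682 = -48623)
w(p) = p/110 (w(p) = p*(1/110) = p/110)
s = √63007670/55 (s = √((((1/110)*(-2) + 13596) - 16231) + 23464) = √(((-1/55 + 13596) - 16231) + 23464) = √((747779/55 - 16231) + 23464) = √(-144926/55 + 23464) = √(1145594/55) = √63007670/55 ≈ 144.32)
s/D = (√63007670/55)/(-48623) = (√63007670/55)*(-1/48623) = -√63007670/2674265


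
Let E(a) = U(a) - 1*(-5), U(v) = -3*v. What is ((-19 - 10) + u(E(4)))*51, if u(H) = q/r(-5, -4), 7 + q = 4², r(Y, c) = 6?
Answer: -2805/2 ≈ -1402.5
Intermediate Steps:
q = 9 (q = -7 + 4² = -7 + 16 = 9)
E(a) = 5 - 3*a (E(a) = -3*a - 1*(-5) = -3*a + 5 = 5 - 3*a)
u(H) = 3/2 (u(H) = 9/6 = 9*(⅙) = 3/2)
((-19 - 10) + u(E(4)))*51 = ((-19 - 10) + 3/2)*51 = (-29 + 3/2)*51 = -55/2*51 = -2805/2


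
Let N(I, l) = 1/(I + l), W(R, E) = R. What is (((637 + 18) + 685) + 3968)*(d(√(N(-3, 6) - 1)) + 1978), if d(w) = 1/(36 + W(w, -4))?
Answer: 20421277312/1945 - 2654*I*√6/1945 ≈ 1.0499e+7 - 3.3424*I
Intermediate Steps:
d(w) = 1/(36 + w)
(((637 + 18) + 685) + 3968)*(d(√(N(-3, 6) - 1)) + 1978) = (((637 + 18) + 685) + 3968)*(1/(36 + √(1/(-3 + 6) - 1)) + 1978) = ((655 + 685) + 3968)*(1/(36 + √(1/3 - 1)) + 1978) = (1340 + 3968)*(1/(36 + √(⅓ - 1)) + 1978) = 5308*(1/(36 + √(-⅔)) + 1978) = 5308*(1/(36 + I*√6/3) + 1978) = 5308*(1978 + 1/(36 + I*√6/3)) = 10499224 + 5308/(36 + I*√6/3)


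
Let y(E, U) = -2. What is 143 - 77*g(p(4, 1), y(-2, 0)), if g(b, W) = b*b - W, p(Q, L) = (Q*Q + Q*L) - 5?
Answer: -17336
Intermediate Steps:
p(Q, L) = -5 + Q² + L*Q (p(Q, L) = (Q² + L*Q) - 5 = -5 + Q² + L*Q)
g(b, W) = b² - W
143 - 77*g(p(4, 1), y(-2, 0)) = 143 - 77*((-5 + 4² + 1*4)² - 1*(-2)) = 143 - 77*((-5 + 16 + 4)² + 2) = 143 - 77*(15² + 2) = 143 - 77*(225 + 2) = 143 - 77*227 = 143 - 17479 = -17336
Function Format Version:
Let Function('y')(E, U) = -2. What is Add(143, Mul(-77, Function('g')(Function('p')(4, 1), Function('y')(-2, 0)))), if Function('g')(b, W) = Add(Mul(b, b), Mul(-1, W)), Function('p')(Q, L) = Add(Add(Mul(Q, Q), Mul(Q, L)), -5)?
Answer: -17336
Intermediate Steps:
Function('p')(Q, L) = Add(-5, Pow(Q, 2), Mul(L, Q)) (Function('p')(Q, L) = Add(Add(Pow(Q, 2), Mul(L, Q)), -5) = Add(-5, Pow(Q, 2), Mul(L, Q)))
Function('g')(b, W) = Add(Pow(b, 2), Mul(-1, W))
Add(143, Mul(-77, Function('g')(Function('p')(4, 1), Function('y')(-2, 0)))) = Add(143, Mul(-77, Add(Pow(Add(-5, Pow(4, 2), Mul(1, 4)), 2), Mul(-1, -2)))) = Add(143, Mul(-77, Add(Pow(Add(-5, 16, 4), 2), 2))) = Add(143, Mul(-77, Add(Pow(15, 2), 2))) = Add(143, Mul(-77, Add(225, 2))) = Add(143, Mul(-77, 227)) = Add(143, -17479) = -17336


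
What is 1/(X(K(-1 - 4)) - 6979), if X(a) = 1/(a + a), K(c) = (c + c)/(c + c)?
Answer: -2/13957 ≈ -0.00014330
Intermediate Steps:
K(c) = 1 (K(c) = (2*c)/((2*c)) = (2*c)*(1/(2*c)) = 1)
X(a) = 1/(2*a)
1/(X(K(-1 - 4)) - 6979) = 1/((½)/1 - 6979) = 1/((½)*1 - 6979) = 1/(½ - 6979) = 1/(-13957/2) = -2/13957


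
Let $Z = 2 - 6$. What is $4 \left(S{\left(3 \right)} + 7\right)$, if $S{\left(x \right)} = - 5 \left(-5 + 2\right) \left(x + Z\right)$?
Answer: $-32$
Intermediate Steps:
$Z = -4$ ($Z = 2 - 6 = -4$)
$S{\left(x \right)} = -60 + 15 x$ ($S{\left(x \right)} = - 5 \left(-5 + 2\right) \left(x - 4\right) = - 5 \left(- 3 \left(-4 + x\right)\right) = - 5 \left(12 - 3 x\right) = -60 + 15 x$)
$4 \left(S{\left(3 \right)} + 7\right) = 4 \left(\left(-60 + 15 \cdot 3\right) + 7\right) = 4 \left(\left(-60 + 45\right) + 7\right) = 4 \left(-15 + 7\right) = 4 \left(-8\right) = -32$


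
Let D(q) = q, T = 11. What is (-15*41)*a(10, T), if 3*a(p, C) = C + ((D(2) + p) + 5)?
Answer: -5740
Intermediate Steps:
a(p, C) = 7/3 + C/3 + p/3 (a(p, C) = (C + ((2 + p) + 5))/3 = (C + (7 + p))/3 = (7 + C + p)/3 = 7/3 + C/3 + p/3)
(-15*41)*a(10, T) = (-15*41)*(7/3 + (⅓)*11 + (⅓)*10) = -615*(7/3 + 11/3 + 10/3) = -615*28/3 = -5740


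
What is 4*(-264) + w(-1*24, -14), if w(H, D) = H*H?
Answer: -480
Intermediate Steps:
w(H, D) = H**2
4*(-264) + w(-1*24, -14) = 4*(-264) + (-1*24)**2 = -1056 + (-24)**2 = -1056 + 576 = -480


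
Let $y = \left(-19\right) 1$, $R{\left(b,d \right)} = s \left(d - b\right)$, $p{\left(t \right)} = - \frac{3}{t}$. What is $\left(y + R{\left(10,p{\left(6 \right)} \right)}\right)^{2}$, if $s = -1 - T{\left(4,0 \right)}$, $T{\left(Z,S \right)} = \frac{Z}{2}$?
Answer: $\frac{625}{4} \approx 156.25$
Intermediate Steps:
$T{\left(Z,S \right)} = \frac{Z}{2}$ ($T{\left(Z,S \right)} = Z \frac{1}{2} = \frac{Z}{2}$)
$s = -3$ ($s = -1 - \frac{1}{2} \cdot 4 = -1 - 2 = -3$)
$R{\left(b,d \right)} = - 3 d + 3 b$ ($R{\left(b,d \right)} = - 3 \left(d - b\right) = - 3 d + 3 b$)
$y = -19$
$\left(y + R{\left(10,p{\left(6 \right)} \right)}\right)^{2} = \left(-19 + \left(- 3 \left(- \frac{3}{6}\right) + 3 \cdot 10\right)\right)^{2} = \left(-19 + \left(- 3 \left(\left(-3\right) \frac{1}{6}\right) + 30\right)\right)^{2} = \left(-19 + \left(\left(-3\right) \left(- \frac{1}{2}\right) + 30\right)\right)^{2} = \left(-19 + \left(\frac{3}{2} + 30\right)\right)^{2} = \left(-19 + \frac{63}{2}\right)^{2} = \left(\frac{25}{2}\right)^{2} = \frac{625}{4}$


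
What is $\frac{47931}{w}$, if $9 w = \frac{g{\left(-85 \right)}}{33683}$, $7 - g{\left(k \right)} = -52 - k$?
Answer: $- \frac{1117702989}{2} \approx -5.5885 \cdot 10^{8}$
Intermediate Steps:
$g{\left(k \right)} = 59 + k$ ($g{\left(k \right)} = 7 - \left(-52 - k\right) = 7 + \left(52 + k\right) = 59 + k$)
$w = - \frac{2}{23319}$ ($w = \frac{\left(59 - 85\right) \frac{1}{33683}}{9} = \frac{\left(-26\right) \frac{1}{33683}}{9} = \frac{1}{9} \left(- \frac{2}{2591}\right) = - \frac{2}{23319} \approx -8.5767 \cdot 10^{-5}$)
$\frac{47931}{w} = \frac{47931}{- \frac{2}{23319}} = 47931 \left(- \frac{23319}{2}\right) = - \frac{1117702989}{2}$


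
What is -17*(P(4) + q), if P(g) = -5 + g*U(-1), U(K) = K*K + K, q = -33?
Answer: 646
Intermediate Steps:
U(K) = K + K**2 (U(K) = K**2 + K = K + K**2)
P(g) = -5 (P(g) = -5 + g*(-(1 - 1)) = -5 + g*(-1*0) = -5 + g*0 = -5 + 0 = -5)
-17*(P(4) + q) = -17*(-5 - 33) = -17*(-38) = 646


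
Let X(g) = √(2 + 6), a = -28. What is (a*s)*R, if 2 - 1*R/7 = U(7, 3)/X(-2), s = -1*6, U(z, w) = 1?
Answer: 2352 - 294*√2 ≈ 1936.2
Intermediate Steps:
X(g) = 2*√2 (X(g) = √8 = 2*√2)
s = -6
R = 14 - 7*√2/4 (R = 14 - 7/(2*√2) = 14 - 7*√2/4 ≈ 11.525)
(a*s)*R = (-28*(-6))*(14 - 7*√2/4) = 168*(14 - 7*√2/4) = 2352 - 294*√2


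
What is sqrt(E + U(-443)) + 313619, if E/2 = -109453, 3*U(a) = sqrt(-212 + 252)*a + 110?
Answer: 313619 + sqrt(-1969824 - 2658*sqrt(10))/3 ≈ 3.1362e+5 + 468.83*I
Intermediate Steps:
U(a) = 110/3 + 2*a*sqrt(10)/3 (U(a) = (sqrt(-212 + 252)*a + 110)/3 = (sqrt(40)*a + 110)/3 = ((2*sqrt(10))*a + 110)/3 = (2*a*sqrt(10) + 110)/3 = (110 + 2*a*sqrt(10))/3 = 110/3 + 2*a*sqrt(10)/3)
E = -218906 (E = 2*(-109453) = -218906)
sqrt(E + U(-443)) + 313619 = sqrt(-218906 + (110/3 + (2/3)*(-443)*sqrt(10))) + 313619 = sqrt(-218906 + (110/3 - 886*sqrt(10)/3)) + 313619 = sqrt(-656608/3 - 886*sqrt(10)/3) + 313619 = 313619 + sqrt(-656608/3 - 886*sqrt(10)/3)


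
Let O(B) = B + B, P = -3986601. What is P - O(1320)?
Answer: -3989241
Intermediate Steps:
O(B) = 2*B
P - O(1320) = -3986601 - 2*1320 = -3986601 - 1*2640 = -3986601 - 2640 = -3989241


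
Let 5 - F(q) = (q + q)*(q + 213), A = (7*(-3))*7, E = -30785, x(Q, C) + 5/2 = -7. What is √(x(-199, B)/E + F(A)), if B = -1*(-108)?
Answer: 31*√76562849130/61570 ≈ 139.32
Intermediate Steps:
B = 108
x(Q, C) = -19/2 (x(Q, C) = -5/2 - 7 = -19/2)
A = -147 (A = -21*7 = -147)
F(q) = 5 - 2*q*(213 + q) (F(q) = 5 - (q + q)*(q + 213) = 5 - 2*q*(213 + q))
√(x(-199, B)/E + F(A)) = √(-19/2/(-30785) + (5 - 426*(-147) - 2*(-147)²)) = √(-19/2*(-1/30785) + (5 + 62622 - 2*21609)) = √(19/61570 + (5 + 62622 - 43218)) = √(19/61570 + 19409) = √(1195012149/61570) = 31*√76562849130/61570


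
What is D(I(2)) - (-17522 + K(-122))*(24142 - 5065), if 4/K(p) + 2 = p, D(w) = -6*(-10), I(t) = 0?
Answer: 10362303951/31 ≈ 3.3427e+8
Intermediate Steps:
D(w) = 60
K(p) = 4/(-2 + p)
D(I(2)) - (-17522 + K(-122))*(24142 - 5065) = 60 - (-17522 + 4/(-2 - 122))*(24142 - 5065) = 60 - (-17522 + 4/(-124))*19077 = 60 - (-17522 + 4*(-1/124))*19077 = 60 - (-17522 - 1/31)*19077 = 60 - (-543183)*19077/31 = 60 - 1*(-10362302091/31) = 60 + 10362302091/31 = 10362303951/31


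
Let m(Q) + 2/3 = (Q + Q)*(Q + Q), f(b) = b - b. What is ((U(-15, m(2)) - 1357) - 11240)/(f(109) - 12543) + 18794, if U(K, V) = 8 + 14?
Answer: 235745717/12543 ≈ 18795.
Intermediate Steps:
f(b) = 0
m(Q) = -2/3 + 4*Q**2 (m(Q) = -2/3 + (Q + Q)*(Q + Q) = -2/3 + (2*Q)*(2*Q) = -2/3 + 4*Q**2)
U(K, V) = 22
((U(-15, m(2)) - 1357) - 11240)/(f(109) - 12543) + 18794 = ((22 - 1357) - 11240)/(0 - 12543) + 18794 = (-1335 - 11240)/(-12543) + 18794 = -12575*(-1/12543) + 18794 = 12575/12543 + 18794 = 235745717/12543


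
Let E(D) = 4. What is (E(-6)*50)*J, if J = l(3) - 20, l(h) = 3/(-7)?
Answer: -28600/7 ≈ -4085.7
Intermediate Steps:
l(h) = -3/7 (l(h) = 3*(-⅐) = -3/7)
J = -143/7 (J = -3/7 - 20 = -143/7 ≈ -20.429)
(E(-6)*50)*J = (4*50)*(-143/7) = 200*(-143/7) = -28600/7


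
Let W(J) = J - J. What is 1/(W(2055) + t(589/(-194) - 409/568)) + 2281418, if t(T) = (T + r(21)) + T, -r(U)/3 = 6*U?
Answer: 24228871304326/10620093 ≈ 2.2814e+6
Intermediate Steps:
r(U) = -18*U
W(J) = 0
t(T) = -378 + 2*T (t(T) = (T - 18*21) + T = (T - 378) + T = (-378 + T) + T = -378 + 2*T)
1/(W(2055) + t(589/(-194) - 409/568)) + 2281418 = 1/(0 + (-378 + 2*(589/(-194) - 409/568))) + 2281418 = 1/(0 + (-378 + 2*(589*(-1/194) - 409*1/568))) + 2281418 = 1/(0 + (-378 + 2*(-589/194 - 409/568))) + 2281418 = 1/(0 + (-378 + 2*(-206949/55096))) + 2281418 = 1/(0 + (-378 - 206949/27548)) + 2281418 = 1/(0 - 10620093/27548) + 2281418 = 1/(-10620093/27548) + 2281418 = -27548/10620093 + 2281418 = 24228871304326/10620093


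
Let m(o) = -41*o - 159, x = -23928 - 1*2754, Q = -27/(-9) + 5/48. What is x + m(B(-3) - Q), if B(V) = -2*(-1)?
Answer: -1286195/48 ≈ -26796.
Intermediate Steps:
B(V) = 2
Q = 149/48 (Q = -27*(-1/9) + 5*(1/48) = 3 + 5/48 = 149/48 ≈ 3.1042)
x = -26682 (x = -23928 - 2754 = -26682)
m(o) = -159 - 41*o
x + m(B(-3) - Q) = -26682 + (-159 - 41*(2 - 1*149/48)) = -26682 + (-159 - 41*(2 - 149/48)) = -26682 + (-159 - 41*(-53/48)) = -26682 + (-159 + 2173/48) = -26682 - 5459/48 = -1286195/48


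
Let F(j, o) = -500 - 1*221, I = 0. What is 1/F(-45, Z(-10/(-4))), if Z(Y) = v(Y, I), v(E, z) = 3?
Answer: -1/721 ≈ -0.0013870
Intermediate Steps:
Z(Y) = 3
F(j, o) = -721 (F(j, o) = -500 - 221 = -721)
1/F(-45, Z(-10/(-4))) = 1/(-721) = -1/721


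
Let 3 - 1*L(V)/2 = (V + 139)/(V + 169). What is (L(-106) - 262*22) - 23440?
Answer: -613180/21 ≈ -29199.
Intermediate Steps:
L(V) = 6 - 2*(139 + V)/(169 + V) (L(V) = 6 - 2*(V + 139)/(V + 169) = 6 - 2*(139 + V)/(169 + V))
(L(-106) - 262*22) - 23440 = (4*(184 - 106)/(169 - 106) - 262*22) - 23440 = (4*78/63 - 5764) - 23440 = (4*(1/63)*78 - 5764) - 23440 = (104/21 - 5764) - 23440 = -120940/21 - 23440 = -613180/21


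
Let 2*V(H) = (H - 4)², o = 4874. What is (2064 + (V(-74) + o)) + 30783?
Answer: 40763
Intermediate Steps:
V(H) = (-4 + H)²/2 (V(H) = (H - 4)²/2 = (-4 + H)²/2)
(2064 + (V(-74) + o)) + 30783 = (2064 + ((-4 - 74)²/2 + 4874)) + 30783 = (2064 + ((½)*(-78)² + 4874)) + 30783 = (2064 + ((½)*6084 + 4874)) + 30783 = (2064 + (3042 + 4874)) + 30783 = (2064 + 7916) + 30783 = 9980 + 30783 = 40763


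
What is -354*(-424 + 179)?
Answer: 86730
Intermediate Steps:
-354*(-424 + 179) = -354*(-245) = 86730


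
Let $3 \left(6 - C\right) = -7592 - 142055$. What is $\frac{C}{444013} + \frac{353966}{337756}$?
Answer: $\frac{261023384207}{224952082242} \approx 1.1604$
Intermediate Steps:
$C = \frac{149665}{3}$ ($C = 6 - \frac{-7592 - 142055}{3} = 6 - - \frac{149647}{3} = 6 + \frac{149647}{3} = \frac{149665}{3} \approx 49888.0$)
$\frac{C}{444013} + \frac{353966}{337756} = \frac{149665}{3 \cdot 444013} + \frac{353966}{337756} = \frac{149665}{3} \cdot \frac{1}{444013} + 353966 \cdot \frac{1}{337756} = \frac{149665}{1332039} + \frac{176983}{168878} = \frac{261023384207}{224952082242}$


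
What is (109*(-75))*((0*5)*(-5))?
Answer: 0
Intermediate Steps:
(109*(-75))*((0*5)*(-5)) = -0*(-5) = -8175*0 = 0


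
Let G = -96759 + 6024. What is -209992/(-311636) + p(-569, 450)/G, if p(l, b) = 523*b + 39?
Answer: -4525171857/2356357705 ≈ -1.9204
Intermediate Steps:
G = -90735
p(l, b) = 39 + 523*b
-209992/(-311636) + p(-569, 450)/G = -209992/(-311636) + (39 + 523*450)/(-90735) = -209992*(-1/311636) + (39 + 235350)*(-1/90735) = 52498/77909 + 235389*(-1/90735) = 52498/77909 - 78463/30245 = -4525171857/2356357705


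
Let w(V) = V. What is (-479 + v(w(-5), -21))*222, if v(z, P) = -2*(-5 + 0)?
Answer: -104118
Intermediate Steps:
v(z, P) = 10 (v(z, P) = -2*(-5) = 10)
(-479 + v(w(-5), -21))*222 = (-479 + 10)*222 = -469*222 = -104118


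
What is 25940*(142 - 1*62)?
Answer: 2075200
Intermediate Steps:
25940*(142 - 1*62) = 25940*(142 - 62) = 25940*80 = 2075200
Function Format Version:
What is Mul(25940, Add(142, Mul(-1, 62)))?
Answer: 2075200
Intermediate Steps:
Mul(25940, Add(142, Mul(-1, 62))) = Mul(25940, Add(142, -62)) = Mul(25940, 80) = 2075200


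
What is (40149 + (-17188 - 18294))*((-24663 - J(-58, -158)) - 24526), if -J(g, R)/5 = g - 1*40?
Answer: -231851893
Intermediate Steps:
J(g, R) = 200 - 5*g (J(g, R) = -5*(g - 1*40) = -5*(g - 40) = -5*(-40 + g) = 200 - 5*g)
(40149 + (-17188 - 18294))*((-24663 - J(-58, -158)) - 24526) = (40149 + (-17188 - 18294))*((-24663 - (200 - 5*(-58))) - 24526) = (40149 - 35482)*((-24663 - (200 + 290)) - 24526) = 4667*((-24663 - 1*490) - 24526) = 4667*((-24663 - 490) - 24526) = 4667*(-25153 - 24526) = 4667*(-49679) = -231851893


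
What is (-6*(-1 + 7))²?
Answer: 1296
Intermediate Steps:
(-6*(-1 + 7))² = (-6*6)² = (-36)² = 1296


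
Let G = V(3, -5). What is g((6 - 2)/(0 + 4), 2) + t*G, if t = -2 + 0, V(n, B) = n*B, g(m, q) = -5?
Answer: 25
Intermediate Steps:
V(n, B) = B*n
G = -15 (G = -5*3 = -15)
t = -2
g((6 - 2)/(0 + 4), 2) + t*G = -5 - 2*(-15) = -5 + 30 = 25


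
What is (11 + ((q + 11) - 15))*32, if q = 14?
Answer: 672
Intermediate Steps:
(11 + ((q + 11) - 15))*32 = (11 + ((14 + 11) - 15))*32 = (11 + (25 - 15))*32 = (11 + 10)*32 = 21*32 = 672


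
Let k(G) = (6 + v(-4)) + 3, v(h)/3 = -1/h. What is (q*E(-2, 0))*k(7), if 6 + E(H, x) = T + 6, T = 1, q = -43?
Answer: -1677/4 ≈ -419.25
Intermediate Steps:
v(h) = -3/h (v(h) = 3*(-1/h) = -3/h)
E(H, x) = 1 (E(H, x) = -6 + (1 + 6) = -6 + 7 = 1)
k(G) = 39/4 (k(G) = (6 - 3/(-4)) + 3 = (6 - 3*(-¼)) + 3 = (6 + ¾) + 3 = 27/4 + 3 = 39/4)
(q*E(-2, 0))*k(7) = -43*1*(39/4) = -43*39/4 = -1677/4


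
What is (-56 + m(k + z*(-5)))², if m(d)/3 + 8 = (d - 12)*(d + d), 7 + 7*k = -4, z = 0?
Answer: 5522500/2401 ≈ 2300.1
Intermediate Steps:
k = -11/7 (k = -1 + (⅐)*(-4) = -1 - 4/7 = -11/7 ≈ -1.5714)
m(d) = -24 + 6*d*(-12 + d) (m(d) = -24 + 3*((d - 12)*(d + d)) = -24 + 3*((-12 + d)*(2*d)) = -24 + 3*(2*d*(-12 + d)) = -24 + 6*d*(-12 + d))
(-56 + m(k + z*(-5)))² = (-56 + (-24 - 72*(-11/7 + 0*(-5)) + 6*(-11/7 + 0*(-5))²))² = (-56 + (-24 - 72*(-11/7 + 0) + 6*(-11/7 + 0)²))² = (-56 + (-24 - 72*(-11/7) + 6*(-11/7)²))² = (-56 + (-24 + 792/7 + 6*(121/49)))² = (-56 + (-24 + 792/7 + 726/49))² = (-56 + 5094/49)² = (2350/49)² = 5522500/2401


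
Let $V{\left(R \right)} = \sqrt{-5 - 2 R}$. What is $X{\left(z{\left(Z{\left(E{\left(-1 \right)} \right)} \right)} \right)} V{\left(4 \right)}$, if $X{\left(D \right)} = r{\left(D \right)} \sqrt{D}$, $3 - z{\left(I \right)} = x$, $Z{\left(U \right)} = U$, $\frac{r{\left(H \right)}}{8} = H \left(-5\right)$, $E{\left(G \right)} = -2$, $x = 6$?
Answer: $- 120 \sqrt{39} \approx -749.4$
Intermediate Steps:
$r{\left(H \right)} = - 40 H$ ($r{\left(H \right)} = 8 H \left(-5\right) = 8 \left(- 5 H\right) = - 40 H$)
$z{\left(I \right)} = -3$ ($z{\left(I \right)} = 3 - 6 = -3$)
$X{\left(D \right)} = - 40 D^{\frac{3}{2}}$ ($X{\left(D \right)} = - 40 D \sqrt{D} = - 40 D^{\frac{3}{2}}$)
$X{\left(z{\left(Z{\left(E{\left(-1 \right)} \right)} \right)} \right)} V{\left(4 \right)} = - 40 \left(-3\right)^{\frac{3}{2}} \sqrt{-5 - 8} = - 40 \left(- 3 i \sqrt{3}\right) \sqrt{-5 - 8} = 120 i \sqrt{3} \sqrt{-13} = 120 i \sqrt{3} i \sqrt{13} = - 120 \sqrt{39}$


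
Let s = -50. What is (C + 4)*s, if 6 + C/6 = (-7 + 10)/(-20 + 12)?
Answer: 3425/2 ≈ 1712.5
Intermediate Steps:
C = -153/4 (C = -36 + 6*((-7 + 10)/(-20 + 12)) = -36 + 6*(3/(-8)) = -36 + 6*(3*(-1/8)) = -36 + 6*(-3/8) = -36 - 9/4 = -153/4 ≈ -38.250)
(C + 4)*s = (-153/4 + 4)*(-50) = -137/4*(-50) = 3425/2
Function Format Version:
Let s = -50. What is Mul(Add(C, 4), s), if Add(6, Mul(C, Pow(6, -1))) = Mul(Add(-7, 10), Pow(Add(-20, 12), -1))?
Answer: Rational(3425, 2) ≈ 1712.5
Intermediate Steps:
C = Rational(-153, 4) (C = Add(-36, Mul(6, Mul(Add(-7, 10), Pow(Add(-20, 12), -1)))) = Add(-36, Mul(6, Mul(3, Pow(-8, -1)))) = Add(-36, Mul(6, Mul(3, Rational(-1, 8)))) = Add(-36, Mul(6, Rational(-3, 8))) = Add(-36, Rational(-9, 4)) = Rational(-153, 4) ≈ -38.250)
Mul(Add(C, 4), s) = Mul(Add(Rational(-153, 4), 4), -50) = Mul(Rational(-137, 4), -50) = Rational(3425, 2)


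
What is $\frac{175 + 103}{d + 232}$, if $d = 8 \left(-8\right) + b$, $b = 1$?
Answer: $\frac{278}{169} \approx 1.645$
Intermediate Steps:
$d = -63$ ($d = 8 \left(-8\right) + 1 = -64 + 1 = -63$)
$\frac{175 + 103}{d + 232} = \frac{175 + 103}{-63 + 232} = \frac{278}{169}$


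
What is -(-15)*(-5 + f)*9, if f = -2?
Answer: -945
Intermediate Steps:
-(-15)*(-5 + f)*9 = -(-15)*(-5 - 2)*9 = -(-15)*(-7)*9 = -5*21*9 = -105*9 = -945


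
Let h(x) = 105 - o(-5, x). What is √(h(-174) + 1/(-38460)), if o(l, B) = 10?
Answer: √35130315885/19230 ≈ 9.7468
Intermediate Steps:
h(x) = 95 (h(x) = 105 - 1*10 = 105 - 10 = 95)
√(h(-174) + 1/(-38460)) = √(95 + 1/(-38460)) = √(95 - 1/38460) = √(3653699/38460) = √35130315885/19230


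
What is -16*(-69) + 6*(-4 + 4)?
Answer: 1104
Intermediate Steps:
-16*(-69) + 6*(-4 + 4) = 1104 + 6*0 = 1104 + 0 = 1104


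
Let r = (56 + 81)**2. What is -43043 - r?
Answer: -61812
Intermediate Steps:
r = 18769 (r = 137**2 = 18769)
-43043 - r = -43043 - 1*18769 = -43043 - 18769 = -61812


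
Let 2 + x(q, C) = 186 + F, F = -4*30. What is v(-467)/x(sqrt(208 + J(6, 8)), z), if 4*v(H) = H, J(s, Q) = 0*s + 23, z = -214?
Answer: -467/256 ≈ -1.8242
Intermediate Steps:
F = -120
J(s, Q) = 23 (J(s, Q) = 0 + 23 = 23)
v(H) = H/4
x(q, C) = 64 (x(q, C) = -2 + (186 - 120) = -2 + 66 = 64)
v(-467)/x(sqrt(208 + J(6, 8)), z) = ((1/4)*(-467))/64 = -467/4*1/64 = -467/256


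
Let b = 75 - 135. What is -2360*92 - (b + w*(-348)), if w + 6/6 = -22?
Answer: -225064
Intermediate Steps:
w = -23 (w = -1 - 22 = -23)
b = -60
-2360*92 - (b + w*(-348)) = -2360*92 - (-60 - 23*(-348)) = -217120 - (-60 + 8004) = -217120 - 1*7944 = -217120 - 7944 = -225064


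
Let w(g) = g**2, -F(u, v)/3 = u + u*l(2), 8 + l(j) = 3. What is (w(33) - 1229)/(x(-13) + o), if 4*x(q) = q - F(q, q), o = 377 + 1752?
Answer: -80/1237 ≈ -0.064673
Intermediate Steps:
o = 2129
l(j) = -5 (l(j) = -8 + 3 = -5)
F(u, v) = 12*u (F(u, v) = -3*(u + u*(-5)) = -3*(u - 5*u) = -(-12)*u = 12*u)
x(q) = -11*q/4 (x(q) = (q - 12*q)/4 = (-11*q)/4 = -11*q/4)
(w(33) - 1229)/(x(-13) + o) = (33**2 - 1229)/(-11/4*(-13) + 2129) = (1089 - 1229)/(143/4 + 2129) = -140/8659/4 = -140*4/8659 = -80/1237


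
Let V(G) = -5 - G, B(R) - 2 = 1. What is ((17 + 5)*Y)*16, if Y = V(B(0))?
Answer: -2816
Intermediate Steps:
B(R) = 3 (B(R) = 2 + 1 = 3)
Y = -8 (Y = -5 - 1*3 = -5 - 3 = -8)
((17 + 5)*Y)*16 = ((17 + 5)*(-8))*16 = (22*(-8))*16 = -176*16 = -2816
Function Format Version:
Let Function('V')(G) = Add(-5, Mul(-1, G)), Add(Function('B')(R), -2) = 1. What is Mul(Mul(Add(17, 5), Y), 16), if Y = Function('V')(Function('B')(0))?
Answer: -2816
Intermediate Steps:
Function('B')(R) = 3 (Function('B')(R) = Add(2, 1) = 3)
Y = -8 (Y = Add(-5, Mul(-1, 3)) = Add(-5, -3) = -8)
Mul(Mul(Add(17, 5), Y), 16) = Mul(Mul(Add(17, 5), -8), 16) = Mul(Mul(22, -8), 16) = Mul(-176, 16) = -2816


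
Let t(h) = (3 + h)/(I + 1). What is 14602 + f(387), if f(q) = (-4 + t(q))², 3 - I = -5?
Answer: 145342/9 ≈ 16149.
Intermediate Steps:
I = 8 (I = 3 - 1*(-5) = 3 + 5 = 8)
t(h) = ⅓ + h/9 (t(h) = (3 + h)/(8 + 1) = (3 + h)/9 = (3 + h)*(⅑) = ⅓ + h/9)
f(q) = (-11/3 + q/9)² (f(q) = (-4 + (⅓ + q/9))² = (-11/3 + q/9)²)
14602 + f(387) = 14602 + (-33 + 387)²/81 = 14602 + (1/81)*354² = 14602 + (1/81)*125316 = 14602 + 13924/9 = 145342/9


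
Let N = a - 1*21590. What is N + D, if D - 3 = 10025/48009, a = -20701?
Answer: -2030194567/48009 ≈ -42288.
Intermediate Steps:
D = 154052/48009 (D = 3 + 10025/48009 = 154052/48009 ≈ 3.2088)
N = -42291 (N = -20701 - 1*21590 = -20701 - 21590 = -42291)
N + D = -42291 + 154052/48009 = -2030194567/48009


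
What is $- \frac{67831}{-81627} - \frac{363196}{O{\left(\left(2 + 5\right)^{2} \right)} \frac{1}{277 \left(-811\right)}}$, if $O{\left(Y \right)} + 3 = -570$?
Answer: $- \frac{740002187452329}{5196919} \approx -1.4239 \cdot 10^{8}$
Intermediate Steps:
$O{\left(Y \right)} = -573$ ($O{\left(Y \right)} = -3 - 570 = -573$)
$- \frac{67831}{-81627} - \frac{363196}{O{\left(\left(2 + 5\right)^{2} \right)} \frac{1}{277 \left(-811\right)}} = - \frac{67831}{-81627} - \frac{363196}{\left(-573\right) \frac{1}{277 \left(-811\right)}} = \left(-67831\right) \left(- \frac{1}{81627}\right) - \frac{363196}{\left(-573\right) \frac{1}{-224647}} = \frac{67831}{81627} - \frac{363196}{\left(-573\right) \left(- \frac{1}{224647}\right)} = \frac{67831}{81627} - \frac{363196}{\frac{573}{224647}} = \frac{67831}{81627} - \frac{81590891812}{573} = - \frac{740002187452329}{5196919}$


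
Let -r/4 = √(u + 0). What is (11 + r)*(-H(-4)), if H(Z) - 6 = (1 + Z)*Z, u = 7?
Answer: -198 + 72*√7 ≈ -7.5059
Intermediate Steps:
H(Z) = 6 + Z*(1 + Z) (H(Z) = 6 + (1 + Z)*Z = 6 + Z*(1 + Z))
r = -4*√7 (r = -4*√(7 + 0) = -4*√7 ≈ -10.583)
(11 + r)*(-H(-4)) = (11 - 4*√7)*(-(6 - 4 + (-4)²)) = (11 - 4*√7)*(-(6 - 4 + 16)) = (11 - 4*√7)*(-1*18) = (11 - 4*√7)*(-18) = -198 + 72*√7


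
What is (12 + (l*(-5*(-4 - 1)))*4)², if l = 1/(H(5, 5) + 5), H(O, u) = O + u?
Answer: 3136/9 ≈ 348.44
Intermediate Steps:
l = 1/15 (l = 1/((5 + 5) + 5) = 1/(10 + 5) = 1/15 ≈ 0.066667)
(12 + (l*(-5*(-4 - 1)))*4)² = (12 + ((-5*(-4 - 1))/15)*4)² = (12 + ((-5*(-5))/15)*4)² = (12 + ((1/15)*25)*4)² = (12 + (5/3)*4)² = (12 + 20/3)² = (56/3)² = 3136/9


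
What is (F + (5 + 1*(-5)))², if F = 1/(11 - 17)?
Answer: 1/36 ≈ 0.027778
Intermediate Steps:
F = -⅙ (F = 1/(-6) = -⅙ ≈ -0.16667)
(F + (5 + 1*(-5)))² = (-⅙ + (5 + 1*(-5)))² = (-⅙ + (5 - 5))² = (-⅙ + 0)² = (-⅙)² = 1/36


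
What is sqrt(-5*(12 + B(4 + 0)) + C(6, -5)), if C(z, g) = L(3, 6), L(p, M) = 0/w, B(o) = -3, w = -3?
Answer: 3*I*sqrt(5) ≈ 6.7082*I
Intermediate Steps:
L(p, M) = 0 (L(p, M) = 0/(-3) = 0*(-1/3) = 0)
C(z, g) = 0
sqrt(-5*(12 + B(4 + 0)) + C(6, -5)) = sqrt(-5*(12 - 3) + 0) = sqrt(-5*9 + 0) = sqrt(-45 + 0) = sqrt(-45) = 3*I*sqrt(5)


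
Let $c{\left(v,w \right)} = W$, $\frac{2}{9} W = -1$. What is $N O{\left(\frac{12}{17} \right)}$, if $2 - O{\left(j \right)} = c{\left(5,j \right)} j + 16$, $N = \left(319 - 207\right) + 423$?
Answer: $- \frac{98440}{17} \approx -5790.6$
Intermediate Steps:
$W = - \frac{9}{2}$ ($W = \frac{9}{2} \left(-1\right) = - \frac{9}{2} \approx -4.5$)
$c{\left(v,w \right)} = - \frac{9}{2}$
$N = 535$ ($N = 112 + 423 = 535$)
$O{\left(j \right)} = -14 + \frac{9 j}{2}$ ($O{\left(j \right)} = 2 - \left(- \frac{9 j}{2} + 16\right) = 2 - \left(16 - \frac{9 j}{2}\right) = 2 + \left(-16 + \frac{9 j}{2}\right) = -14 + \frac{9 j}{2}$)
$N O{\left(\frac{12}{17} \right)} = 535 \left(-14 + \frac{9 \cdot \frac{12}{17}}{2}\right) = 535 \left(-14 + \frac{9 \cdot 12 \cdot \frac{1}{17}}{2}\right) = 535 \left(-14 + \frac{9}{2} \cdot \frac{12}{17}\right) = 535 \left(-14 + \frac{54}{17}\right) = 535 \left(- \frac{184}{17}\right) = - \frac{98440}{17}$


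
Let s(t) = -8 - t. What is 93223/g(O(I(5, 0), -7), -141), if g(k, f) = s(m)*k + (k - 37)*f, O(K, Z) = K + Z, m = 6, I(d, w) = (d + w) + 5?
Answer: 93223/4752 ≈ 19.618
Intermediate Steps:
I(d, w) = 5 + d + w
g(k, f) = -14*k + f*(-37 + k) (g(k, f) = (-8 - 1*6)*k + (k - 37)*f = (-8 - 6)*k + (-37 + k)*f = -14*k + f*(-37 + k))
93223/g(O(I(5, 0), -7), -141) = 93223/(-37*(-141) - 14*((5 + 5 + 0) - 7) - 141*((5 + 5 + 0) - 7)) = 93223/(5217 - 14*(10 - 7) - 141*(10 - 7)) = 93223/(5217 - 14*3 - 141*3) = 93223/(5217 - 42 - 423) = 93223/4752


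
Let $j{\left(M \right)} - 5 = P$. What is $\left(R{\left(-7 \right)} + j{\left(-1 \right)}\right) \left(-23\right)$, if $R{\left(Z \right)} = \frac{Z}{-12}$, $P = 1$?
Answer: $- \frac{1817}{12} \approx -151.42$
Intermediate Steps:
$R{\left(Z \right)} = - \frac{Z}{12}$ ($R{\left(Z \right)} = Z \left(- \frac{1}{12}\right) = - \frac{Z}{12}$)
$j{\left(M \right)} = 6$ ($j{\left(M \right)} = 5 + 1 = 6$)
$\left(R{\left(-7 \right)} + j{\left(-1 \right)}\right) \left(-23\right) = \left(\left(- \frac{1}{12}\right) \left(-7\right) + 6\right) \left(-23\right) = \left(\frac{7}{12} + 6\right) \left(-23\right) = \frac{79}{12} \left(-23\right) = - \frac{1817}{12}$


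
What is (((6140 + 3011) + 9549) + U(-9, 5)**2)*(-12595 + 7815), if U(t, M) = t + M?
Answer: -89462480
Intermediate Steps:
U(t, M) = M + t
(((6140 + 3011) + 9549) + U(-9, 5)**2)*(-12595 + 7815) = (((6140 + 3011) + 9549) + (5 - 9)**2)*(-12595 + 7815) = ((9151 + 9549) + (-4)**2)*(-4780) = (18700 + 16)*(-4780) = 18716*(-4780) = -89462480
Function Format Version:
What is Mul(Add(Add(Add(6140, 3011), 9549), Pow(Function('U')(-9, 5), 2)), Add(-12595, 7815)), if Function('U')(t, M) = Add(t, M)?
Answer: -89462480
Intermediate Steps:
Function('U')(t, M) = Add(M, t)
Mul(Add(Add(Add(6140, 3011), 9549), Pow(Function('U')(-9, 5), 2)), Add(-12595, 7815)) = Mul(Add(Add(Add(6140, 3011), 9549), Pow(Add(5, -9), 2)), Add(-12595, 7815)) = Mul(Add(Add(9151, 9549), Pow(-4, 2)), -4780) = Mul(Add(18700, 16), -4780) = Mul(18716, -4780) = -89462480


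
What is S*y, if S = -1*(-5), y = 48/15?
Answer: 16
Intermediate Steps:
y = 16/5 (y = 48*(1/15) = 16/5 ≈ 3.2000)
S = 5
S*y = 5*(16/5) = 16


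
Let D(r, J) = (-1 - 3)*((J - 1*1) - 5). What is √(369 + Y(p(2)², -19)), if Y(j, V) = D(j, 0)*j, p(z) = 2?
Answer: √465 ≈ 21.564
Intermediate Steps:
D(r, J) = 24 - 4*J (D(r, J) = -4*((J - 1) - 5) = -4*((-1 + J) - 5) = -4*(-6 + J) = 24 - 4*J)
Y(j, V) = 24*j (Y(j, V) = (24 - 4*0)*j = (24 + 0)*j = 24*j)
√(369 + Y(p(2)², -19)) = √(369 + 24*2²) = √(369 + 24*4) = √(369 + 96) = √465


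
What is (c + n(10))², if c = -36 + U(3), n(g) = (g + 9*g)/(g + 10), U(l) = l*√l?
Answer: 988 - 186*√3 ≈ 665.84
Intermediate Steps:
U(l) = l^(3/2)
n(g) = 10*g/(10 + g) (n(g) = (10*g)/(10 + g) = 10*g/(10 + g))
c = -36 + 3*√3 (c = -36 + 3^(3/2) = -36 + 3*√3 ≈ -30.804)
(c + n(10))² = ((-36 + 3*√3) + 10*10/(10 + 10))² = ((-36 + 3*√3) + 10*10/20)² = ((-36 + 3*√3) + 10*10*(1/20))² = ((-36 + 3*√3) + 5)² = (-31 + 3*√3)²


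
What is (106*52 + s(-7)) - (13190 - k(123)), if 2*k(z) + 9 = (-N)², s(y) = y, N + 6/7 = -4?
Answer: -752415/98 ≈ -7677.7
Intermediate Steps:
N = -34/7 (N = -6/7 - 4 = -34/7 ≈ -4.8571)
k(z) = 715/98 (k(z) = -9/2 + (-1*(-34/7))²/2 = -9/2 + (34/7)²/2 = -9/2 + (½)*(1156/49) = -9/2 + 578/49 = 715/98)
(106*52 + s(-7)) - (13190 - k(123)) = (106*52 - 7) - (13190 - 1*715/98) = (5512 - 7) - (13190 - 715/98) = 5505 - 1*1291905/98 = 5505 - 1291905/98 = -752415/98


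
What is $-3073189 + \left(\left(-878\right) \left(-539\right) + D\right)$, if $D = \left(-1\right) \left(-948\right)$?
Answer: $-2598999$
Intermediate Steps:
$D = 948$
$-3073189 + \left(\left(-878\right) \left(-539\right) + D\right) = -3073189 + \left(\left(-878\right) \left(-539\right) + 948\right) = -3073189 + \left(473242 + 948\right) = -3073189 + 474190 = -2598999$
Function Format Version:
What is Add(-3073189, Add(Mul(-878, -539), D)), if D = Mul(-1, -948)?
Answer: -2598999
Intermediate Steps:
D = 948
Add(-3073189, Add(Mul(-878, -539), D)) = Add(-3073189, Add(Mul(-878, -539), 948)) = Add(-3073189, Add(473242, 948)) = Add(-3073189, 474190) = -2598999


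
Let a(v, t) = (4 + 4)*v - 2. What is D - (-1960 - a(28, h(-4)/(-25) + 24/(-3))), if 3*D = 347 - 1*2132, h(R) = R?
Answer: 1587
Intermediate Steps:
a(v, t) = -2 + 8*v (a(v, t) = 8*v - 2 = -2 + 8*v)
D = -595 (D = (347 - 1*2132)/3 = (347 - 2132)/3 = (⅓)*(-1785) = -595)
D - (-1960 - a(28, h(-4)/(-25) + 24/(-3))) = -595 - (-1960 - (-2 + 8*28)) = -595 - (-1960 - (-2 + 224)) = -595 - (-1960 - 1*222) = -595 - (-1960 - 222) = -595 - 1*(-2182) = -595 + 2182 = 1587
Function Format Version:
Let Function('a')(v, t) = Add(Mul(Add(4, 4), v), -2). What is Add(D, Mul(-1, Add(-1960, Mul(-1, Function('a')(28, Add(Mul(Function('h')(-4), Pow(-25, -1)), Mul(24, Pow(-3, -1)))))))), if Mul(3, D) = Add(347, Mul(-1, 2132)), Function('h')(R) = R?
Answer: 1587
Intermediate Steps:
Function('a')(v, t) = Add(-2, Mul(8, v)) (Function('a')(v, t) = Add(Mul(8, v), -2) = Add(-2, Mul(8, v)))
D = -595 (D = Mul(Rational(1, 3), Add(347, Mul(-1, 2132))) = Mul(Rational(1, 3), Add(347, -2132)) = Mul(Rational(1, 3), -1785) = -595)
Add(D, Mul(-1, Add(-1960, Mul(-1, Function('a')(28, Add(Mul(Function('h')(-4), Pow(-25, -1)), Mul(24, Pow(-3, -1)))))))) = Add(-595, Mul(-1, Add(-1960, Mul(-1, Add(-2, Mul(8, 28)))))) = Add(-595, Mul(-1, Add(-1960, Mul(-1, Add(-2, 224))))) = Add(-595, Mul(-1, Add(-1960, Mul(-1, 222)))) = Add(-595, Mul(-1, Add(-1960, -222))) = Add(-595, Mul(-1, -2182)) = Add(-595, 2182) = 1587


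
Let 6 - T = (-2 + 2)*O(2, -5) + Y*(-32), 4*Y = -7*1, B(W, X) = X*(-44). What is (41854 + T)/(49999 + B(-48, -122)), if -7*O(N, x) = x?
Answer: 41804/55367 ≈ 0.75503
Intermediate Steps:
O(N, x) = -x/7
B(W, X) = -44*X
Y = -7/4 (Y = (-7*1)/4 = (¼)*(-7) = -7/4 ≈ -1.7500)
T = -50 (T = 6 - ((-2 + 2)*(-⅐*(-5)) - 7/4*(-32)) = 6 - (0*(5/7) + 56) = 6 - (0 + 56) = 6 - 1*56 = 6 - 56 = -50)
(41854 + T)/(49999 + B(-48, -122)) = (41854 - 50)/(49999 - 44*(-122)) = 41804/(49999 + 5368) = 41804/55367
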